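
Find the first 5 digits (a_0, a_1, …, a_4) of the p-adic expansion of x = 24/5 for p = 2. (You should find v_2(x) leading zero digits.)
(a_0, …, a_4) = (0, 0, 0, 1, 1)

v_2(24/5) = 3, so a_0 = ... = a_2 = 0. Factor out: x = 2^3 · u with u = 3/5 a unit in ℤ_2. Expand u iteratively via a_{v+i} = u_i mod 2, u_{i+1} = (u_i − a_{v+i})/2:
  u_0 = 3/5;  a_3 = 1;  u_1 = (u_0 − 1)/2 = -1/5
  u_1 = -1/5;  a_4 = 1;  u_2 = (u_1 − 1)/2 = -3/5
Digits: (0, 0, 0, 1, 1).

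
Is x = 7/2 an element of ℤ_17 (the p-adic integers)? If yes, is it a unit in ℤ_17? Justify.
x ∈ ℤ_17^× (unit); v_17(x) = 0

ℤ_17 = {x ∈ ℚ_17 : v_17(x) ≥ 0} and ℤ_17^× = {x ∈ ℤ_17 : v_17(x) = 0}. Here v_17(7/2) = v_17(num) − v_17(den) = 0; compare against these criteria.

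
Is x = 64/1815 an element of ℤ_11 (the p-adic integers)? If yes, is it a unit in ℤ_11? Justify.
x ∉ ℤ_11 (v_11(x) = -2 < 0)

ℤ_11 = {x ∈ ℚ_11 : v_11(x) ≥ 0} and ℤ_11^× = {x ∈ ℤ_11 : v_11(x) = 0}. Here v_11(64/1815) = v_11(num) − v_11(den) = -2; compare against these criteria.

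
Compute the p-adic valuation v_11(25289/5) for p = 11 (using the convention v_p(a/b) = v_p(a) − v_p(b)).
v_11(25289/5) = 3

Factor powers of 11 from the numerator and denominator of the reduced fraction: 25289 = 11^3 · 19 and 5 = 11^0 · 5. Apply v_p(a/b) = v_p(a) − v_p(b): v_11(25289/5) = 3 − 0 = 3.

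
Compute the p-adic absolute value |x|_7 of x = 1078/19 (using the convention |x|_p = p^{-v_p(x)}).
|1078/19|_7 = 1/49

Step 1 — compute v_7(x) by factoring powers of 7 out of the numerator and denominator: v_7(1078/19) = 2. Step 2 — apply |x|_p = p^{-v_p(x)} = 7^{-2} = 1/49.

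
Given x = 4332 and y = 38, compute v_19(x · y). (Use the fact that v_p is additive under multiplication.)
v_19(164616) = 3

v_p(x) = 2 (factor: 4332 = 19^2 · 12); v_p(y) = 1 (factor: 38 = 19^1 · 2). Additivity: v_p(xy) = v_p(x) + v_p(y) = 2 + 1 = 3. (Direct check: xy = 164616 = 19^3 · (24).)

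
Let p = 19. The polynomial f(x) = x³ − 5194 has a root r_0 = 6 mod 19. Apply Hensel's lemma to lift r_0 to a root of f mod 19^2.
r_1 = 139 (mod 361)

Hensel: r_{i+1} = r_i − f(r_i)/f′(r_i) mod 19^{i+2}, where f′(x) = 3x². Iterate:
  r_0 = 6 (mod 19)
  r_1 = 139 (mod 361)
Final: r = 139 with f(r) ≡ 0 mod 19^2.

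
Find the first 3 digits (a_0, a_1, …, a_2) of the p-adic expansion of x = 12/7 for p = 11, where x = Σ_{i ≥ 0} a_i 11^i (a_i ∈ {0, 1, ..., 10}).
(a_0, …, a_2) = (8, 1, 3)

v_11(12/7) = 0 (numerator and denominator both coprime to 11), so x ∈ ℤ_11^×. Compute digits iteratively via a_i = x_i mod 11, x_{i+1} = (x_i − a_i)/11, with x_0 = x:
  x_0 = 12/7;  a_0 = 8;  x_1 = (x_0 − 8)/11 = -4/7
  x_1 = -4/7;  a_1 = 1;  x_2 = (x_1 − 1)/11 = -1/7
  x_2 = -1/7;  a_2 = 3;  x_3 = (x_2 − 3)/11 = -2/7
Digits: (8, 1, 3).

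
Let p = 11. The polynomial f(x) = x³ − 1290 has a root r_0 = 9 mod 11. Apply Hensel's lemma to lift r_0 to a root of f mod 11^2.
r_1 = 86 (mod 121)

Hensel: r_{i+1} = r_i − f(r_i)/f′(r_i) mod 11^{i+2}, where f′(x) = 3x². Iterate:
  r_0 = 9 (mod 11)
  r_1 = 86 (mod 121)
Final: r = 86 with f(r) ≡ 0 mod 11^2.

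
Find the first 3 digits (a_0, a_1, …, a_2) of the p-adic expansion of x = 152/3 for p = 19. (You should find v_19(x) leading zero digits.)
(a_0, …, a_2) = (0, 9, 6)

v_19(152/3) = 1, so a_0 = ... = a_0 = 0. Factor out: x = 19^1 · u with u = 8/3 a unit in ℤ_19. Expand u iteratively via a_{v+i} = u_i mod 19, u_{i+1} = (u_i − a_{v+i})/19:
  u_0 = 8/3;  a_1 = 9;  u_1 = (u_0 − 9)/19 = -1/3
  u_1 = -1/3;  a_2 = 6;  u_2 = (u_1 − 6)/19 = -1/3
Digits: (0, 9, 6).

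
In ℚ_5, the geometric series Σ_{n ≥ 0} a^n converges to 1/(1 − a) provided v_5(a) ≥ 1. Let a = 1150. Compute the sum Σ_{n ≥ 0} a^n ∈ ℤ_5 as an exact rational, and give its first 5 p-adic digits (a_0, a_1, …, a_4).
Σ a^n = 1/(1 − a) = -1/1149;  first 5 digits = (1, 0, 1, 4, 2)

v_5(a) = 2 ≥ 1, so the series converges in ℤ_5 to 1/(1 − a) = 1/(1 − 1150) = -1/1149. Expand this rational in ℤ_5: compute digits iteratively via d_i = x_i mod 5, x_{i+1} = (x_i − d_i)/5. The first 5 digits are (1, 0, 1, 4, 2).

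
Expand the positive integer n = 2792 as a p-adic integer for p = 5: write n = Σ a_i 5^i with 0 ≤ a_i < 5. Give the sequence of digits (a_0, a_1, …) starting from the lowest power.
(a_0, a_1, …) = (2, 3, 1, 2, 4)

Repeated division by 5 gives the digits low-to-high: 2792 = 2 + 3·5^1 + 1·5^2 + 2·5^3 + 4·5^4. Digit sequence: (2, 3, 1, 2, 4).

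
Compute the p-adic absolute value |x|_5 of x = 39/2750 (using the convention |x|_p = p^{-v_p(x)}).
|39/2750|_5 = 125

Step 1 — compute v_5(x) by factoring powers of 5 out of the numerator and denominator: v_5(39/2750) = -3. Step 2 — apply |x|_p = p^{-v_p(x)} = 5^{3} = 125.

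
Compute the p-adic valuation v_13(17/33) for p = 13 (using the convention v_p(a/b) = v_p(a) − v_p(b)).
v_13(17/33) = 0

Factor powers of 13 from the numerator and denominator of the reduced fraction: 17 = 13^0 · 17 and 33 = 13^0 · 33. Apply v_p(a/b) = v_p(a) − v_p(b): v_13(17/33) = 0 − 0 = 0.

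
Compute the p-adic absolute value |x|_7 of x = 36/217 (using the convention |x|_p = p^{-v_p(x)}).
|36/217|_7 = 7

Step 1 — compute v_7(x) by factoring powers of 7 out of the numerator and denominator: v_7(36/217) = -1. Step 2 — apply |x|_p = p^{-v_p(x)} = 7^{1} = 7.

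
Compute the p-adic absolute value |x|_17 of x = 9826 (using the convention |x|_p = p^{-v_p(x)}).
|9826|_17 = 1/4913

Step 1 — compute v_17(x) by factoring powers of 17 out of the numerator and denominator: v_17(9826) = 3. Step 2 — apply |x|_p = p^{-v_p(x)} = 17^{-3} = 1/4913.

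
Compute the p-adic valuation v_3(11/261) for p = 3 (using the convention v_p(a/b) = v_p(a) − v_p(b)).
v_3(11/261) = -2

Factor powers of 3 from the numerator and denominator of the reduced fraction: 11 = 3^0 · 11 and 261 = 3^2 · 29. Apply v_p(a/b) = v_p(a) − v_p(b): v_3(11/261) = 0 − 2 = -2.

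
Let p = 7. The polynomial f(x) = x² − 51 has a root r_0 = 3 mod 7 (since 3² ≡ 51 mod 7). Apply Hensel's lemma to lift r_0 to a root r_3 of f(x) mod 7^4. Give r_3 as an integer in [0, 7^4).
r_3 = 1088 (mod 2401)

Hensel's recurrence: r_{i+1} = r_i − f(r_i)·(f′(r_i))^{-1} mod 7^{i+2}, with f′(x) = 2x. Iterate:
  r_0 = 3 (mod 7)
  r_1 = 10 (mod 49)
  r_2 = 59 (mod 343)
  r_3 = 1088 (mod 2401)
Final: r_3 = 1088, and one checks f(r_3) ≡ 0 mod 7^4.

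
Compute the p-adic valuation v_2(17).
v_2(17) = 0

v_2(n) is the largest exponent k such that 2^k divides n. Factor out: 17 = 2^0 · 17. (Sign doesn't affect v_p.) So v_2(17) = 0.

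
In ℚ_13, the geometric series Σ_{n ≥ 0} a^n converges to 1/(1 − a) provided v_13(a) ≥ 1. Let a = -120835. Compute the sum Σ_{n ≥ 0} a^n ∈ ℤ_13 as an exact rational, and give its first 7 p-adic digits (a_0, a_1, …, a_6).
Σ a^n = 1/(1 − a) = 1/120836;  first 7 digits = (1, 0, 0, 10, 8, 12, 8)

v_13(a) = 3 ≥ 1, so the series converges in ℤ_13 to 1/(1 − a) = 1/(1 − (-120835)) = 1/120836. Expand this rational in ℤ_13: compute digits iteratively via d_i = x_i mod 13, x_{i+1} = (x_i − d_i)/13. The first 7 digits are (1, 0, 0, 10, 8, 12, 8).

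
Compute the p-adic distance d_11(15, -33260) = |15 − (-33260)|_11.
d_11(15, -33260) = 1/1331

Step 1 — x − y = 15 − (-33260) = 33275. Step 2 — v_11(33275) = 3 (factor: 33275 = (11^3 · 25); the sign does not affect v_p). Step 3 — |x − y|_11 = 11^{-3} = 1/1331.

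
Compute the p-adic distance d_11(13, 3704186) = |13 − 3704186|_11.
d_11(13, 3704186) = 1/161051

Step 1 — x − y = 13 − 3704186 = -3704173. Step 2 — v_11(-3704173) = 5 (factor: -3704173 = −(11^5 · 23); the sign does not affect v_p). Step 3 — |x − y|_11 = 11^{-5} = 1/161051.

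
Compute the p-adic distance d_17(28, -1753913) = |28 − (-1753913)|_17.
d_17(28, -1753913) = 1/83521

Step 1 — x − y = 28 − (-1753913) = 1753941. Step 2 — v_17(1753941) = 4 (factor: 1753941 = (17^4 · 21); the sign does not affect v_p). Step 3 — |x − y|_17 = 17^{-4} = 1/83521.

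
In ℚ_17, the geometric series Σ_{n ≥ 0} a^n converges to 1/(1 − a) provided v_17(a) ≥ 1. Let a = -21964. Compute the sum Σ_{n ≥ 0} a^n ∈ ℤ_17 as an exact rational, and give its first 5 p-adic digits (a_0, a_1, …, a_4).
Σ a^n = 1/(1 − a) = 1/21965;  first 5 digits = (1, 0, 9, 12, 12)

v_17(a) = 2 ≥ 1, so the series converges in ℤ_17 to 1/(1 − a) = 1/(1 − (-21964)) = 1/21965. Expand this rational in ℤ_17: compute digits iteratively via d_i = x_i mod 17, x_{i+1} = (x_i − d_i)/17. The first 5 digits are (1, 0, 9, 12, 12).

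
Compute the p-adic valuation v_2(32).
v_2(32) = 5

v_2(n) is the largest exponent k such that 2^k divides n. Factor out: 32 = 2^5 · 1. (Sign doesn't affect v_p.) So v_2(32) = 5.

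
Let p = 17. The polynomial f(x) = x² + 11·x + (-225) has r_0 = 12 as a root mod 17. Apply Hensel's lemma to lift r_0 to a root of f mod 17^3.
r_2 = 4007 (mod 4913)

Hensel: r_{i+1} = r_i − f(r_i)·(f′(r_i))^{-1} mod 17^{i+2}, f′(x) = 2x + 11. Iterate:
  r_0 = 12 (mod 17)
  r_1 = 250 (mod 289)
  r_2 = 4007 (mod 4913)
Final: r = 4007 satisfies f(r) ≡ 0 mod 17^3.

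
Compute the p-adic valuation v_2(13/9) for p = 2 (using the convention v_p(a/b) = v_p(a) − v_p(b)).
v_2(13/9) = 0

Factor powers of 2 from the numerator and denominator of the reduced fraction: 13 = 2^0 · 13 and 9 = 2^0 · 9. Apply v_p(a/b) = v_p(a) − v_p(b): v_2(13/9) = 0 − 0 = 0.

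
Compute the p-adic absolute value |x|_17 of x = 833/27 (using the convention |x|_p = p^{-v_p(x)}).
|833/27|_17 = 1/17

Step 1 — compute v_17(x) by factoring powers of 17 out of the numerator and denominator: v_17(833/27) = 1. Step 2 — apply |x|_p = p^{-v_p(x)} = 17^{-1} = 1/17.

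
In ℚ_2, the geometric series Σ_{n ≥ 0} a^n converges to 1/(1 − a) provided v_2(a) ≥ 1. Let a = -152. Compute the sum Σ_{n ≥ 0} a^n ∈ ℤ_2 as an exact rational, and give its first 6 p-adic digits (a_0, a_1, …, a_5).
Σ a^n = 1/(1 − a) = 1/153;  first 6 digits = (1, 0, 0, 1, 0, 1)

v_2(a) = 3 ≥ 1, so the series converges in ℤ_2 to 1/(1 − a) = 1/(1 − (-152)) = 1/153. Expand this rational in ℤ_2: compute digits iteratively via d_i = x_i mod 2, x_{i+1} = (x_i − d_i)/2. The first 6 digits are (1, 0, 0, 1, 0, 1).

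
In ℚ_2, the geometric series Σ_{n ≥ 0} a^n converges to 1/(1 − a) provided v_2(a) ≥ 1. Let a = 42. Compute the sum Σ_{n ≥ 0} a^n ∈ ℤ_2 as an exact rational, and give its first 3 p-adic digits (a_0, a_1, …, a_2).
Σ a^n = 1/(1 − a) = -1/41;  first 3 digits = (1, 1, 1)

v_2(a) = 1 ≥ 1, so the series converges in ℤ_2 to 1/(1 − a) = 1/(1 − 42) = -1/41. Expand this rational in ℤ_2: compute digits iteratively via d_i = x_i mod 2, x_{i+1} = (x_i − d_i)/2. The first 3 digits are (1, 1, 1).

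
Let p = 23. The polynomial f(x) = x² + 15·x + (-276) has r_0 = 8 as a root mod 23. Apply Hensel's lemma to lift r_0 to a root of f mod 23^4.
r_3 = 50539 (mod 279841)

Hensel: r_{i+1} = r_i − f(r_i)·(f′(r_i))^{-1} mod 23^{i+2}, f′(x) = 2x + 15. Iterate:
  r_0 = 8 (mod 23)
  r_1 = 284 (mod 529)
  r_2 = 1871 (mod 12167)
  r_3 = 50539 (mod 279841)
Final: r = 50539 satisfies f(r) ≡ 0 mod 23^4.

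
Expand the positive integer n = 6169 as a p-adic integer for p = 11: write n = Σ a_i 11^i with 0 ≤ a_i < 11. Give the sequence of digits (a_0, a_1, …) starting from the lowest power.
(a_0, a_1, …) = (9, 10, 6, 4)

Repeated division by 11 gives the digits low-to-high: 6169 = 9 + 10·11^1 + 6·11^2 + 4·11^3. Digit sequence: (9, 10, 6, 4).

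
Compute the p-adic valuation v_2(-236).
v_2(-236) = 2

v_2(n) is the largest exponent k such that 2^k divides n. Factor out: -236 = -2^2 · 59. (Sign doesn't affect v_p.) So v_2(-236) = 2.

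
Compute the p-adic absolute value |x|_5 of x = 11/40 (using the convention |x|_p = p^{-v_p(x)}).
|11/40|_5 = 5

Step 1 — compute v_5(x) by factoring powers of 5 out of the numerator and denominator: v_5(11/40) = -1. Step 2 — apply |x|_p = p^{-v_p(x)} = 5^{1} = 5.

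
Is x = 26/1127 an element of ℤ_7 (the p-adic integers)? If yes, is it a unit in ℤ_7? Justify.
x ∉ ℤ_7 (v_7(x) = -2 < 0)

ℤ_7 = {x ∈ ℚ_7 : v_7(x) ≥ 0} and ℤ_7^× = {x ∈ ℤ_7 : v_7(x) = 0}. Here v_7(26/1127) = v_7(num) − v_7(den) = -2; compare against these criteria.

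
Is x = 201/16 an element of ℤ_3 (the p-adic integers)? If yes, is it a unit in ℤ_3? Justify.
x ∈ ℤ_3 but not a unit; v_3(x) = 1 > 0

ℤ_3 = {x ∈ ℚ_3 : v_3(x) ≥ 0} and ℤ_3^× = {x ∈ ℤ_3 : v_3(x) = 0}. Here v_3(201/16) = v_3(num) − v_3(den) = 1; compare against these criteria.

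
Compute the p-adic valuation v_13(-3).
v_13(-3) = 0

v_13(n) is the largest exponent k such that 13^k divides n. Factor out: -3 = -13^0 · 3. (Sign doesn't affect v_p.) So v_13(-3) = 0.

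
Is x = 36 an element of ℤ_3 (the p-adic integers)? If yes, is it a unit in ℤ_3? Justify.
x ∈ ℤ_3 but not a unit; v_3(x) = 2 > 0

ℤ_3 = {x ∈ ℚ_3 : v_3(x) ≥ 0} and ℤ_3^× = {x ∈ ℤ_3 : v_3(x) = 0}. Here v_3(36) = v_3(num) − v_3(den) = 2; compare against these criteria.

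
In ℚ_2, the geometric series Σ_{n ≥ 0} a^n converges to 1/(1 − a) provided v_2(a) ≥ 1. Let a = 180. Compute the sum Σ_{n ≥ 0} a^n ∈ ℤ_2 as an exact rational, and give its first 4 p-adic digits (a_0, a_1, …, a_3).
Σ a^n = 1/(1 − a) = -1/179;  first 4 digits = (1, 0, 1, 0)

v_2(a) = 2 ≥ 1, so the series converges in ℤ_2 to 1/(1 − a) = 1/(1 − 180) = -1/179. Expand this rational in ℤ_2: compute digits iteratively via d_i = x_i mod 2, x_{i+1} = (x_i − d_i)/2. The first 4 digits are (1, 0, 1, 0).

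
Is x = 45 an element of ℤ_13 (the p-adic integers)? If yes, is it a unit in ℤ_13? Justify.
x ∈ ℤ_13^× (unit); v_13(x) = 0

ℤ_13 = {x ∈ ℚ_13 : v_13(x) ≥ 0} and ℤ_13^× = {x ∈ ℤ_13 : v_13(x) = 0}. Here v_13(45) = v_13(num) − v_13(den) = 0; compare against these criteria.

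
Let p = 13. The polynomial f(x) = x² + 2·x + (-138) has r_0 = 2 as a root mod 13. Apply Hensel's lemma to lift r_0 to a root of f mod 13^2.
r_1 = 80 (mod 169)

Hensel: r_{i+1} = r_i − f(r_i)·(f′(r_i))^{-1} mod 13^{i+2}, f′(x) = 2x + 2. Iterate:
  r_0 = 2 (mod 13)
  r_1 = 80 (mod 169)
Final: r = 80 satisfies f(r) ≡ 0 mod 13^2.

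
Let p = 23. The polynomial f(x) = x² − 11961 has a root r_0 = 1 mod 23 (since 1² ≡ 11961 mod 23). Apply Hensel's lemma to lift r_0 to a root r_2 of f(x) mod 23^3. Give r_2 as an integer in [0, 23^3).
r_2 = 11271 (mod 12167)

Hensel's recurrence: r_{i+1} = r_i − f(r_i)·(f′(r_i))^{-1} mod 23^{i+2}, with f′(x) = 2x. Iterate:
  r_0 = 1 (mod 23)
  r_1 = 162 (mod 529)
  r_2 = 11271 (mod 12167)
Final: r_2 = 11271, and one checks f(r_2) ≡ 0 mod 23^3.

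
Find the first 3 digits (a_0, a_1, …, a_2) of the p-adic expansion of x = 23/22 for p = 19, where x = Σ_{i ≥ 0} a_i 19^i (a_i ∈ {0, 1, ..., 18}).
(a_0, …, a_2) = (14, 14, 7)

v_19(23/22) = 0 (numerator and denominator both coprime to 19), so x ∈ ℤ_19^×. Compute digits iteratively via a_i = x_i mod 19, x_{i+1} = (x_i − a_i)/19, with x_0 = x:
  x_0 = 23/22;  a_0 = 14;  x_1 = (x_0 − 14)/19 = -15/22
  x_1 = -15/22;  a_1 = 14;  x_2 = (x_1 − 14)/19 = -17/22
  x_2 = -17/22;  a_2 = 7;  x_3 = (x_2 − 7)/19 = -9/22
Digits: (14, 14, 7).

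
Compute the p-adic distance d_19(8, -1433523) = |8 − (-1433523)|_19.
d_19(8, -1433523) = 1/130321

Step 1 — x − y = 8 − (-1433523) = 1433531. Step 2 — v_19(1433531) = 4 (factor: 1433531 = (19^4 · 11); the sign does not affect v_p). Step 3 — |x − y|_19 = 19^{-4} = 1/130321.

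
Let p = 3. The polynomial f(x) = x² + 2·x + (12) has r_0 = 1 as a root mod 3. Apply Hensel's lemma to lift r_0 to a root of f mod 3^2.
r_1 = 4 (mod 9)

Hensel: r_{i+1} = r_i − f(r_i)·(f′(r_i))^{-1} mod 3^{i+2}, f′(x) = 2x + 2. Iterate:
  r_0 = 1 (mod 3)
  r_1 = 4 (mod 9)
Final: r = 4 satisfies f(r) ≡ 0 mod 3^2.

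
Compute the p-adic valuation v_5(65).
v_5(65) = 1

v_5(n) is the largest exponent k such that 5^k divides n. Factor out: 65 = 5^1 · 13. (Sign doesn't affect v_p.) So v_5(65) = 1.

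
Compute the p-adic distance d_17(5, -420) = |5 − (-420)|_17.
d_17(5, -420) = 1/17

Step 1 — x − y = 5 − (-420) = 425. Step 2 — v_17(425) = 1 (factor: 425 = (17^1 · 25); the sign does not affect v_p). Step 3 — |x − y|_17 = 17^{-1} = 1/17.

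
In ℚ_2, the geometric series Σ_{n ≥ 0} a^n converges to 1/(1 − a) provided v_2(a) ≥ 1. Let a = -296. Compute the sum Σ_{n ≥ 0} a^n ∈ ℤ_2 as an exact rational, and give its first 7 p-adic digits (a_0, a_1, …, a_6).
Σ a^n = 1/(1 − a) = 1/297;  first 7 digits = (1, 0, 0, 1, 1, 0, 0)

v_2(a) = 3 ≥ 1, so the series converges in ℤ_2 to 1/(1 − a) = 1/(1 − (-296)) = 1/297. Expand this rational in ℤ_2: compute digits iteratively via d_i = x_i mod 2, x_{i+1} = (x_i − d_i)/2. The first 7 digits are (1, 0, 0, 1, 1, 0, 0).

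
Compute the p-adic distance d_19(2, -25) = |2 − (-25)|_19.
d_19(2, -25) = 1

Step 1 — x − y = 2 − (-25) = 27. Step 2 — v_19(27) = 0 (factor: 27 = (19^0 · 27); the sign does not affect v_p). Step 3 — |x − y|_19 = 19^{0} = 1.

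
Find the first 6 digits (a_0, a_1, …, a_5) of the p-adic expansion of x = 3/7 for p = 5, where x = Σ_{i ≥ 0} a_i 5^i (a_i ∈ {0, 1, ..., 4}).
(a_0, …, a_5) = (4, 0, 2, 1, 4, 2)

v_5(3/7) = 0 (numerator and denominator both coprime to 5), so x ∈ ℤ_5^×. Compute digits iteratively via a_i = x_i mod 5, x_{i+1} = (x_i − a_i)/5, with x_0 = x:
  x_0 = 3/7;  a_0 = 4;  x_1 = (x_0 − 4)/5 = -5/7
  x_1 = -5/7;  a_1 = 0;  x_2 = (x_1 − 0)/5 = -1/7
  x_2 = -1/7;  a_2 = 2;  x_3 = (x_2 − 2)/5 = -3/7
  x_3 = -3/7;  a_3 = 1;  x_4 = (x_3 − 1)/5 = -2/7
  x_4 = -2/7;  a_4 = 4;  x_5 = (x_4 − 4)/5 = -6/7
  x_5 = -6/7;  a_5 = 2;  x_6 = (x_5 − 2)/5 = -4/7
Digits: (4, 0, 2, 1, 4, 2).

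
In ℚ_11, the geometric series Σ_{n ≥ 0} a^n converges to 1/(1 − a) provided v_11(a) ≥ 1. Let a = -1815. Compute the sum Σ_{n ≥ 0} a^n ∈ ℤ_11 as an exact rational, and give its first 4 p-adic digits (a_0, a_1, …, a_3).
Σ a^n = 1/(1 − a) = 1/1816;  first 4 digits = (1, 0, 7, 9)

v_11(a) = 2 ≥ 1, so the series converges in ℤ_11 to 1/(1 − a) = 1/(1 − (-1815)) = 1/1816. Expand this rational in ℤ_11: compute digits iteratively via d_i = x_i mod 11, x_{i+1} = (x_i − d_i)/11. The first 4 digits are (1, 0, 7, 9).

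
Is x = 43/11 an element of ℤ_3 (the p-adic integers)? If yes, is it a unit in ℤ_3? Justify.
x ∈ ℤ_3^× (unit); v_3(x) = 0

ℤ_3 = {x ∈ ℚ_3 : v_3(x) ≥ 0} and ℤ_3^× = {x ∈ ℤ_3 : v_3(x) = 0}. Here v_3(43/11) = v_3(num) − v_3(den) = 0; compare against these criteria.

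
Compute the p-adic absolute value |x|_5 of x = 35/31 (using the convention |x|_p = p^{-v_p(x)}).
|35/31|_5 = 1/5

Step 1 — compute v_5(x) by factoring powers of 5 out of the numerator and denominator: v_5(35/31) = 1. Step 2 — apply |x|_p = p^{-v_p(x)} = 5^{-1} = 1/5.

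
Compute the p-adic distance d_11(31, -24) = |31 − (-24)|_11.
d_11(31, -24) = 1/11

Step 1 — x − y = 31 − (-24) = 55. Step 2 — v_11(55) = 1 (factor: 55 = (11^1 · 5); the sign does not affect v_p). Step 3 — |x − y|_11 = 11^{-1} = 1/11.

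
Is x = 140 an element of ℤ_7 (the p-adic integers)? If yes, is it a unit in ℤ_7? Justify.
x ∈ ℤ_7 but not a unit; v_7(x) = 1 > 0

ℤ_7 = {x ∈ ℚ_7 : v_7(x) ≥ 0} and ℤ_7^× = {x ∈ ℤ_7 : v_7(x) = 0}. Here v_7(140) = v_7(num) − v_7(den) = 1; compare against these criteria.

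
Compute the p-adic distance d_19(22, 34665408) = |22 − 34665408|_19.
d_19(22, 34665408) = 1/2476099

Step 1 — x − y = 22 − 34665408 = -34665386. Step 2 — v_19(-34665386) = 5 (factor: -34665386 = −(19^5 · 14); the sign does not affect v_p). Step 3 — |x − y|_19 = 19^{-5} = 1/2476099.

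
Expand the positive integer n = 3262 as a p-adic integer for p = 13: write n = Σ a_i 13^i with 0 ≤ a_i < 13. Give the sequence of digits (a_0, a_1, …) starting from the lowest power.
(a_0, a_1, …) = (12, 3, 6, 1)

Repeated division by 13 gives the digits low-to-high: 3262 = 12 + 3·13^1 + 6·13^2 + 1·13^3. Digit sequence: (12, 3, 6, 1).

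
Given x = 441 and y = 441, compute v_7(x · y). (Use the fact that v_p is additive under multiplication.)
v_7(194481) = 4

v_p(x) = 2 (factor: 441 = 7^2 · 9); v_p(y) = 2 (factor: 441 = 7^2 · 9). Additivity: v_p(xy) = v_p(x) + v_p(y) = 2 + 2 = 4. (Direct check: xy = 194481 = 7^4 · (81).)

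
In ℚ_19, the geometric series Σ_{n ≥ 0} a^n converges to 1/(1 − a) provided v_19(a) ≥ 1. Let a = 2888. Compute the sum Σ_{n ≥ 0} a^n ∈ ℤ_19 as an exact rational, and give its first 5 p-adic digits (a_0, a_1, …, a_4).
Σ a^n = 1/(1 − a) = -1/2887;  first 5 digits = (1, 0, 8, 0, 7)

v_19(a) = 2 ≥ 1, so the series converges in ℤ_19 to 1/(1 − a) = 1/(1 − 2888) = -1/2887. Expand this rational in ℤ_19: compute digits iteratively via d_i = x_i mod 19, x_{i+1} = (x_i − d_i)/19. The first 5 digits are (1, 0, 8, 0, 7).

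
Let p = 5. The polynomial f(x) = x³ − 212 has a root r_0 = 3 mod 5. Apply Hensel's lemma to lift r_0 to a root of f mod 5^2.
r_1 = 8 (mod 25)

Hensel: r_{i+1} = r_i − f(r_i)/f′(r_i) mod 5^{i+2}, where f′(x) = 3x². Iterate:
  r_0 = 3 (mod 5)
  r_1 = 8 (mod 25)
Final: r = 8 with f(r) ≡ 0 mod 5^2.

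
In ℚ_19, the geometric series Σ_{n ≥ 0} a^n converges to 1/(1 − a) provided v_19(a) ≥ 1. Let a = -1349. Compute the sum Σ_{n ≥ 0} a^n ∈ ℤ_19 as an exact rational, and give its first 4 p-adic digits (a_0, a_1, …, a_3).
Σ a^n = 1/(1 − a) = 1/1350;  first 4 digits = (1, 5, 2, 10)

v_19(a) = 1 ≥ 1, so the series converges in ℤ_19 to 1/(1 − a) = 1/(1 − (-1349)) = 1/1350. Expand this rational in ℤ_19: compute digits iteratively via d_i = x_i mod 19, x_{i+1} = (x_i − d_i)/19. The first 4 digits are (1, 5, 2, 10).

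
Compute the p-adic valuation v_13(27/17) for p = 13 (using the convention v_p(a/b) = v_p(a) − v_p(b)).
v_13(27/17) = 0

Factor powers of 13 from the numerator and denominator of the reduced fraction: 27 = 13^0 · 27 and 17 = 13^0 · 17. Apply v_p(a/b) = v_p(a) − v_p(b): v_13(27/17) = 0 − 0 = 0.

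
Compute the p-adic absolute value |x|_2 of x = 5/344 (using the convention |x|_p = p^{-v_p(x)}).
|5/344|_2 = 8

Step 1 — compute v_2(x) by factoring powers of 2 out of the numerator and denominator: v_2(5/344) = -3. Step 2 — apply |x|_p = p^{-v_p(x)} = 2^{3} = 8.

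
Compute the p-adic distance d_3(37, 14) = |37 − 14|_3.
d_3(37, 14) = 1

Step 1 — x − y = 37 − 14 = 23. Step 2 — v_3(23) = 0 (factor: 23 = (3^0 · 23); the sign does not affect v_p). Step 3 — |x − y|_3 = 3^{0} = 1.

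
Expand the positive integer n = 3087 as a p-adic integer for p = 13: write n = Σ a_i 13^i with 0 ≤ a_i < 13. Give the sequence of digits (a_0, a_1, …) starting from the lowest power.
(a_0, a_1, …) = (6, 3, 5, 1)

Repeated division by 13 gives the digits low-to-high: 3087 = 6 + 3·13^1 + 5·13^2 + 1·13^3. Digit sequence: (6, 3, 5, 1).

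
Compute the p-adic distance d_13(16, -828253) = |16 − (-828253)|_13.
d_13(16, -828253) = 1/28561

Step 1 — x − y = 16 − (-828253) = 828269. Step 2 — v_13(828269) = 4 (factor: 828269 = (13^4 · 29); the sign does not affect v_p). Step 3 — |x − y|_13 = 13^{-4} = 1/28561.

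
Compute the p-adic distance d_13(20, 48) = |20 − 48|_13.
d_13(20, 48) = 1

Step 1 — x − y = 20 − 48 = -28. Step 2 — v_13(-28) = 0 (factor: -28 = −(13^0 · 28); the sign does not affect v_p). Step 3 — |x − y|_13 = 13^{0} = 1.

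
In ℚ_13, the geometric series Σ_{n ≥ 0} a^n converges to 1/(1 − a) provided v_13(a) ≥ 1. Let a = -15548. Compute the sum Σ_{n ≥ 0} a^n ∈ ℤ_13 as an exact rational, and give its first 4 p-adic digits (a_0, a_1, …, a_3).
Σ a^n = 1/(1 − a) = 1/15549;  first 4 digits = (1, 0, 12, 5)

v_13(a) = 2 ≥ 1, so the series converges in ℤ_13 to 1/(1 − a) = 1/(1 − (-15548)) = 1/15549. Expand this rational in ℤ_13: compute digits iteratively via d_i = x_i mod 13, x_{i+1} = (x_i − d_i)/13. The first 4 digits are (1, 0, 12, 5).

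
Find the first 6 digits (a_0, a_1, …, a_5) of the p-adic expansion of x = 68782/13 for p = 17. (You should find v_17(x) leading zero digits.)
(a_0, …, a_5) = (0, 0, 0, 5, 5, 1)

v_17(68782/13) = 3, so a_0 = ... = a_2 = 0. Factor out: x = 17^3 · u with u = 14/13 a unit in ℤ_17. Expand u iteratively via a_{v+i} = u_i mod 17, u_{i+1} = (u_i − a_{v+i})/17:
  u_0 = 14/13;  a_3 = 5;  u_1 = (u_0 − 5)/17 = -3/13
  u_1 = -3/13;  a_4 = 5;  u_2 = (u_1 − 5)/17 = -4/13
  u_2 = -4/13;  a_5 = 1;  u_3 = (u_2 − 1)/17 = -1/13
Digits: (0, 0, 0, 5, 5, 1).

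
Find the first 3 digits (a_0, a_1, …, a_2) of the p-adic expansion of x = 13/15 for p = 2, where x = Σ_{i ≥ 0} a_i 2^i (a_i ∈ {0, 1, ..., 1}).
(a_0, …, a_2) = (1, 1, 0)

v_2(13/15) = 0 (numerator and denominator both coprime to 2), so x ∈ ℤ_2^×. Compute digits iteratively via a_i = x_i mod 2, x_{i+1} = (x_i − a_i)/2, with x_0 = x:
  x_0 = 13/15;  a_0 = 1;  x_1 = (x_0 − 1)/2 = -1/15
  x_1 = -1/15;  a_1 = 1;  x_2 = (x_1 − 1)/2 = -8/15
  x_2 = -8/15;  a_2 = 0;  x_3 = (x_2 − 0)/2 = -4/15
Digits: (1, 1, 0).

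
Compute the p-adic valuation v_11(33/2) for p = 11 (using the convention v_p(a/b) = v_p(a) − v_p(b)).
v_11(33/2) = 1

Factor powers of 11 from the numerator and denominator of the reduced fraction: 33 = 11^1 · 3 and 2 = 11^0 · 2. Apply v_p(a/b) = v_p(a) − v_p(b): v_11(33/2) = 1 − 0 = 1.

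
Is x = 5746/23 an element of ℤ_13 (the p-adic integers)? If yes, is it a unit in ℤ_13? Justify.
x ∈ ℤ_13 but not a unit; v_13(x) = 2 > 0

ℤ_13 = {x ∈ ℚ_13 : v_13(x) ≥ 0} and ℤ_13^× = {x ∈ ℤ_13 : v_13(x) = 0}. Here v_13(5746/23) = v_13(num) − v_13(den) = 2; compare against these criteria.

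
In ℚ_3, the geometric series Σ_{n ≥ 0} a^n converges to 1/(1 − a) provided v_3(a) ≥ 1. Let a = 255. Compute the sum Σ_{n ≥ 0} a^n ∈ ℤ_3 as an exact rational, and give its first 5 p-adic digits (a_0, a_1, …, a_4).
Σ a^n = 1/(1 − a) = -1/254;  first 5 digits = (1, 1, 2, 0, 0)

v_3(a) = 1 ≥ 1, so the series converges in ℤ_3 to 1/(1 − a) = 1/(1 − 255) = -1/254. Expand this rational in ℤ_3: compute digits iteratively via d_i = x_i mod 3, x_{i+1} = (x_i − d_i)/3. The first 5 digits are (1, 1, 2, 0, 0).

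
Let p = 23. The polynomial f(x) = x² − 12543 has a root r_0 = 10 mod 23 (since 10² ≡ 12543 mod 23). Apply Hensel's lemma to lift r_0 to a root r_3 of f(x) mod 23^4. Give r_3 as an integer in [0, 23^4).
r_3 = 257541 (mod 279841)

Hensel's recurrence: r_{i+1} = r_i − f(r_i)·(f′(r_i))^{-1} mod 23^{i+2}, with f′(x) = 2x. Iterate:
  r_0 = 10 (mod 23)
  r_1 = 447 (mod 529)
  r_2 = 2034 (mod 12167)
  r_3 = 257541 (mod 279841)
Final: r_3 = 257541, and one checks f(r_3) ≡ 0 mod 23^4.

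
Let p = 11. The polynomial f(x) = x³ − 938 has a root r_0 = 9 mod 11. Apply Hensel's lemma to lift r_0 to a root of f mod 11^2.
r_1 = 97 (mod 121)

Hensel: r_{i+1} = r_i − f(r_i)/f′(r_i) mod 11^{i+2}, where f′(x) = 3x². Iterate:
  r_0 = 9 (mod 11)
  r_1 = 97 (mod 121)
Final: r = 97 with f(r) ≡ 0 mod 11^2.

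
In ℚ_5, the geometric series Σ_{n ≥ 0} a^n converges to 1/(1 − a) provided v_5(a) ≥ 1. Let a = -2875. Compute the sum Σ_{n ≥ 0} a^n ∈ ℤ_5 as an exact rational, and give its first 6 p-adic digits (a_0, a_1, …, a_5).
Σ a^n = 1/(1 − a) = 1/2876;  first 6 digits = (1, 0, 0, 2, 0, 4)

v_5(a) = 3 ≥ 1, so the series converges in ℤ_5 to 1/(1 − a) = 1/(1 − (-2875)) = 1/2876. Expand this rational in ℤ_5: compute digits iteratively via d_i = x_i mod 5, x_{i+1} = (x_i − d_i)/5. The first 6 digits are (1, 0, 0, 2, 0, 4).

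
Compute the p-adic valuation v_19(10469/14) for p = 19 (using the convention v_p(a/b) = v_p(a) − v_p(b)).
v_19(10469/14) = 2

Factor powers of 19 from the numerator and denominator of the reduced fraction: 10469 = 19^2 · 29 and 14 = 19^0 · 14. Apply v_p(a/b) = v_p(a) − v_p(b): v_19(10469/14) = 2 − 0 = 2.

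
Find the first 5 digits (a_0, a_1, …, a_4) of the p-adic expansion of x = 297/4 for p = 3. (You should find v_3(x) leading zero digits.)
(a_0, …, a_4) = (0, 0, 0, 2, 1)

v_3(297/4) = 3, so a_0 = ... = a_2 = 0. Factor out: x = 3^3 · u with u = 11/4 a unit in ℤ_3. Expand u iteratively via a_{v+i} = u_i mod 3, u_{i+1} = (u_i − a_{v+i})/3:
  u_0 = 11/4;  a_3 = 2;  u_1 = (u_0 − 2)/3 = 1/4
  u_1 = 1/4;  a_4 = 1;  u_2 = (u_1 − 1)/3 = -1/4
Digits: (0, 0, 0, 2, 1).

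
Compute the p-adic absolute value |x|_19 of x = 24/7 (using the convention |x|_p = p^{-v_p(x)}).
|24/7|_19 = 1

Step 1 — compute v_19(x) by factoring powers of 19 out of the numerator and denominator: v_19(24/7) = 0. Step 2 — apply |x|_p = p^{-v_p(x)} = 19^{0} = 1.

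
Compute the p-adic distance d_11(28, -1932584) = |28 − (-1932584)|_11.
d_11(28, -1932584) = 1/161051

Step 1 — x − y = 28 − (-1932584) = 1932612. Step 2 — v_11(1932612) = 5 (factor: 1932612 = (11^5 · 12); the sign does not affect v_p). Step 3 — |x − y|_11 = 11^{-5} = 1/161051.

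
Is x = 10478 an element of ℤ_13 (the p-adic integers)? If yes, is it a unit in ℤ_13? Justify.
x ∈ ℤ_13 but not a unit; v_13(x) = 2 > 0

ℤ_13 = {x ∈ ℚ_13 : v_13(x) ≥ 0} and ℤ_13^× = {x ∈ ℤ_13 : v_13(x) = 0}. Here v_13(10478) = v_13(num) − v_13(den) = 2; compare against these criteria.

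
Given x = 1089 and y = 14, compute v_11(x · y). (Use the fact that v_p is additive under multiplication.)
v_11(15246) = 2

v_p(x) = 2 (factor: 1089 = 11^2 · 9); v_p(y) = 0 (factor: 14 = 11^0 · 14). Additivity: v_p(xy) = v_p(x) + v_p(y) = 2 + 0 = 2. (Direct check: xy = 15246 = 11^2 · (126).)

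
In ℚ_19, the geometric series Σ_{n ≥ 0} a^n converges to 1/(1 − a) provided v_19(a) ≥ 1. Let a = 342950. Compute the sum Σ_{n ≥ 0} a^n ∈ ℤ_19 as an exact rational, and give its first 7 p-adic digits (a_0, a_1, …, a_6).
Σ a^n = 1/(1 − a) = -1/342949;  first 7 digits = (1, 0, 0, 12, 2, 0, 11)

v_19(a) = 3 ≥ 1, so the series converges in ℤ_19 to 1/(1 − a) = 1/(1 − 342950) = -1/342949. Expand this rational in ℤ_19: compute digits iteratively via d_i = x_i mod 19, x_{i+1} = (x_i − d_i)/19. The first 7 digits are (1, 0, 0, 12, 2, 0, 11).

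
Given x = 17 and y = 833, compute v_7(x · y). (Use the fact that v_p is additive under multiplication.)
v_7(14161) = 2

v_p(x) = 0 (factor: 17 = 7^0 · 17); v_p(y) = 2 (factor: 833 = 7^2 · 17). Additivity: v_p(xy) = v_p(x) + v_p(y) = 0 + 2 = 2. (Direct check: xy = 14161 = 7^2 · (289).)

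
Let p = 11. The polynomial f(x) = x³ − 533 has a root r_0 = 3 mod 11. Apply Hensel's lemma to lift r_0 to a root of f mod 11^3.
r_2 = 806 (mod 1331)

Hensel: r_{i+1} = r_i − f(r_i)/f′(r_i) mod 11^{i+2}, where f′(x) = 3x². Iterate:
  r_0 = 3 (mod 11)
  r_1 = 80 (mod 121)
  r_2 = 806 (mod 1331)
Final: r = 806 with f(r) ≡ 0 mod 11^3.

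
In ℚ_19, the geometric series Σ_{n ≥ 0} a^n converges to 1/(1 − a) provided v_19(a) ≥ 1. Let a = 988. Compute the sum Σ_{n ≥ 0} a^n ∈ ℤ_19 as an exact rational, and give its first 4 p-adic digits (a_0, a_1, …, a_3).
Σ a^n = 1/(1 − a) = -1/987;  first 4 digits = (1, 14, 8, 17)

v_19(a) = 1 ≥ 1, so the series converges in ℤ_19 to 1/(1 − a) = 1/(1 − 988) = -1/987. Expand this rational in ℤ_19: compute digits iteratively via d_i = x_i mod 19, x_{i+1} = (x_i − d_i)/19. The first 4 digits are (1, 14, 8, 17).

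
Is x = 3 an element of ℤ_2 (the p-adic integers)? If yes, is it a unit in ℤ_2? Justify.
x ∈ ℤ_2^× (unit); v_2(x) = 0

ℤ_2 = {x ∈ ℚ_2 : v_2(x) ≥ 0} and ℤ_2^× = {x ∈ ℤ_2 : v_2(x) = 0}. Here v_2(3) = v_2(num) − v_2(den) = 0; compare against these criteria.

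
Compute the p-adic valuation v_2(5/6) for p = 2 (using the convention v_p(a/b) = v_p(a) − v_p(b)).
v_2(5/6) = -1

Factor powers of 2 from the numerator and denominator of the reduced fraction: 5 = 2^0 · 5 and 6 = 2^1 · 3. Apply v_p(a/b) = v_p(a) − v_p(b): v_2(5/6) = 0 − 1 = -1.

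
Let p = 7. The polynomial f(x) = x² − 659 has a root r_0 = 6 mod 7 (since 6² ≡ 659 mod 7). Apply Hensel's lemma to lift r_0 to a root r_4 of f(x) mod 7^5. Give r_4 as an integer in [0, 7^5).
r_4 = 3541 (mod 16807)

Hensel's recurrence: r_{i+1} = r_i − f(r_i)·(f′(r_i))^{-1} mod 7^{i+2}, with f′(x) = 2x. Iterate:
  r_0 = 6 (mod 7)
  r_1 = 13 (mod 49)
  r_2 = 111 (mod 343)
  r_3 = 1140 (mod 2401)
  r_4 = 3541 (mod 16807)
Final: r_4 = 3541, and one checks f(r_4) ≡ 0 mod 7^5.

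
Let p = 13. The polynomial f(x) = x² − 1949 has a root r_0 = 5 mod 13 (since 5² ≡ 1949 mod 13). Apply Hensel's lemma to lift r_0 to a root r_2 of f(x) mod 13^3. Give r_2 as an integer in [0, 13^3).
r_2 = 1786 (mod 2197)

Hensel's recurrence: r_{i+1} = r_i − f(r_i)·(f′(r_i))^{-1} mod 13^{i+2}, with f′(x) = 2x. Iterate:
  r_0 = 5 (mod 13)
  r_1 = 96 (mod 169)
  r_2 = 1786 (mod 2197)
Final: r_2 = 1786, and one checks f(r_2) ≡ 0 mod 13^3.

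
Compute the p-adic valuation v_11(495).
v_11(495) = 1

v_11(n) is the largest exponent k such that 11^k divides n. Factor out: 495 = 11^1 · 45. (Sign doesn't affect v_p.) So v_11(495) = 1.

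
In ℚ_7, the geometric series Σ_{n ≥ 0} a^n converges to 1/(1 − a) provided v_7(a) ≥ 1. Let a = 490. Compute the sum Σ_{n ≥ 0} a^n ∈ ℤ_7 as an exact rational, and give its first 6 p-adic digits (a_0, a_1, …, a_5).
Σ a^n = 1/(1 − a) = -1/489;  first 6 digits = (1, 0, 3, 1, 2, 0)

v_7(a) = 2 ≥ 1, so the series converges in ℤ_7 to 1/(1 − a) = 1/(1 − 490) = -1/489. Expand this rational in ℤ_7: compute digits iteratively via d_i = x_i mod 7, x_{i+1} = (x_i − d_i)/7. The first 6 digits are (1, 0, 3, 1, 2, 0).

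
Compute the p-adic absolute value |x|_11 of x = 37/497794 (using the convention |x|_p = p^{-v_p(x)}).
|37/497794|_11 = 14641

Step 1 — compute v_11(x) by factoring powers of 11 out of the numerator and denominator: v_11(37/497794) = -4. Step 2 — apply |x|_p = p^{-v_p(x)} = 11^{4} = 14641.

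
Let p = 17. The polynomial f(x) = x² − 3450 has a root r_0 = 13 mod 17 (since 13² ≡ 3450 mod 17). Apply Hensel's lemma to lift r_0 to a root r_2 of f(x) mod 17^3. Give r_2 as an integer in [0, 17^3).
r_2 = 1373 (mod 4913)

Hensel's recurrence: r_{i+1} = r_i − f(r_i)·(f′(r_i))^{-1} mod 17^{i+2}, with f′(x) = 2x. Iterate:
  r_0 = 13 (mod 17)
  r_1 = 217 (mod 289)
  r_2 = 1373 (mod 4913)
Final: r_2 = 1373, and one checks f(r_2) ≡ 0 mod 17^3.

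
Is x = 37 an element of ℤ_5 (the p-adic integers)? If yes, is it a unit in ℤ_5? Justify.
x ∈ ℤ_5^× (unit); v_5(x) = 0

ℤ_5 = {x ∈ ℚ_5 : v_5(x) ≥ 0} and ℤ_5^× = {x ∈ ℤ_5 : v_5(x) = 0}. Here v_5(37) = v_5(num) − v_5(den) = 0; compare against these criteria.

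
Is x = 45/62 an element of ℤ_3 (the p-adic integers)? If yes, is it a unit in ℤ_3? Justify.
x ∈ ℤ_3 but not a unit; v_3(x) = 2 > 0

ℤ_3 = {x ∈ ℚ_3 : v_3(x) ≥ 0} and ℤ_3^× = {x ∈ ℤ_3 : v_3(x) = 0}. Here v_3(45/62) = v_3(num) − v_3(den) = 2; compare against these criteria.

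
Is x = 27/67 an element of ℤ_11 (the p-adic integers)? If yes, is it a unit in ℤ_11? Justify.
x ∈ ℤ_11^× (unit); v_11(x) = 0

ℤ_11 = {x ∈ ℚ_11 : v_11(x) ≥ 0} and ℤ_11^× = {x ∈ ℤ_11 : v_11(x) = 0}. Here v_11(27/67) = v_11(num) − v_11(den) = 0; compare against these criteria.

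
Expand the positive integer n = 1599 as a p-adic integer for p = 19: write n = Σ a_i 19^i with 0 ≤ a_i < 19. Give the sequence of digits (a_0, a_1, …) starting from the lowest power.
(a_0, a_1, …) = (3, 8, 4)

Repeated division by 19 gives the digits low-to-high: 1599 = 3 + 8·19^1 + 4·19^2. Digit sequence: (3, 8, 4).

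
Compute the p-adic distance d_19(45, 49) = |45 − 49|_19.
d_19(45, 49) = 1

Step 1 — x − y = 45 − 49 = -4. Step 2 — v_19(-4) = 0 (factor: -4 = −(19^0 · 4); the sign does not affect v_p). Step 3 — |x − y|_19 = 19^{0} = 1.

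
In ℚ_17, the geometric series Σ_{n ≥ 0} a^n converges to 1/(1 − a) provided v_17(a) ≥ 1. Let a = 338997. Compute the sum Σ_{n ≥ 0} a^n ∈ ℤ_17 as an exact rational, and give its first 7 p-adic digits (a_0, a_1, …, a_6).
Σ a^n = 1/(1 − a) = -1/338996;  first 7 digits = (1, 0, 0, 1, 4, 0, 1)

v_17(a) = 3 ≥ 1, so the series converges in ℤ_17 to 1/(1 − a) = 1/(1 − 338997) = -1/338996. Expand this rational in ℤ_17: compute digits iteratively via d_i = x_i mod 17, x_{i+1} = (x_i − d_i)/17. The first 7 digits are (1, 0, 0, 1, 4, 0, 1).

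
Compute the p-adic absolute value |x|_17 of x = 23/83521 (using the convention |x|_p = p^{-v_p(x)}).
|23/83521|_17 = 83521

Step 1 — compute v_17(x) by factoring powers of 17 out of the numerator and denominator: v_17(23/83521) = -4. Step 2 — apply |x|_p = p^{-v_p(x)} = 17^{4} = 83521.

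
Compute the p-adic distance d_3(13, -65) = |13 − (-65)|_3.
d_3(13, -65) = 1/3

Step 1 — x − y = 13 − (-65) = 78. Step 2 — v_3(78) = 1 (factor: 78 = (3^1 · 26); the sign does not affect v_p). Step 3 — |x − y|_3 = 3^{-1} = 1/3.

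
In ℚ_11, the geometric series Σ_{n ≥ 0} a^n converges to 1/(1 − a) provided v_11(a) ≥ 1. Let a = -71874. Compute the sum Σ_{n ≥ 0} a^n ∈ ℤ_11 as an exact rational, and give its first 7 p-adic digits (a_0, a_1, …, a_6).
Σ a^n = 1/(1 − a) = 1/71875;  first 7 digits = (1, 0, 0, 1, 6, 10, 0)

v_11(a) = 3 ≥ 1, so the series converges in ℤ_11 to 1/(1 − a) = 1/(1 − (-71874)) = 1/71875. Expand this rational in ℤ_11: compute digits iteratively via d_i = x_i mod 11, x_{i+1} = (x_i − d_i)/11. The first 7 digits are (1, 0, 0, 1, 6, 10, 0).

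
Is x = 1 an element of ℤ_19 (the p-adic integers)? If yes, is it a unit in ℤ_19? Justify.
x ∈ ℤ_19^× (unit); v_19(x) = 0

ℤ_19 = {x ∈ ℚ_19 : v_19(x) ≥ 0} and ℤ_19^× = {x ∈ ℤ_19 : v_19(x) = 0}. Here v_19(1) = v_19(num) − v_19(den) = 0; compare against these criteria.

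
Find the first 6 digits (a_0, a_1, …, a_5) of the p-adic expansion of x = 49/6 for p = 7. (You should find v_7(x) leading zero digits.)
(a_0, …, a_5) = (0, 0, 6, 5, 5, 5)

v_7(49/6) = 2, so a_0 = ... = a_1 = 0. Factor out: x = 7^2 · u with u = 1/6 a unit in ℤ_7. Expand u iteratively via a_{v+i} = u_i mod 7, u_{i+1} = (u_i − a_{v+i})/7:
  u_0 = 1/6;  a_2 = 6;  u_1 = (u_0 − 6)/7 = -5/6
  u_1 = -5/6;  a_3 = 5;  u_2 = (u_1 − 5)/7 = -5/6
  u_2 = -5/6;  a_4 = 5;  u_3 = (u_2 − 5)/7 = -5/6
  u_3 = -5/6;  a_5 = 5;  u_4 = (u_3 − 5)/7 = -5/6
Digits: (0, 0, 6, 5, 5, 5).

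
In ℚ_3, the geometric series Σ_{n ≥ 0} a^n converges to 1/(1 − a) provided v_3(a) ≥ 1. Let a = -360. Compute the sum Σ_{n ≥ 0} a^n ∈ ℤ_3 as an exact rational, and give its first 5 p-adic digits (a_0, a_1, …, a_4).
Σ a^n = 1/(1 − a) = 1/361;  first 5 digits = (1, 0, 2, 1, 2)

v_3(a) = 2 ≥ 1, so the series converges in ℤ_3 to 1/(1 − a) = 1/(1 − (-360)) = 1/361. Expand this rational in ℤ_3: compute digits iteratively via d_i = x_i mod 3, x_{i+1} = (x_i − d_i)/3. The first 5 digits are (1, 0, 2, 1, 2).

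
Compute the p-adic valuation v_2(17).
v_2(17) = 0

v_2(n) is the largest exponent k such that 2^k divides n. Factor out: 17 = 2^0 · 17. (Sign doesn't affect v_p.) So v_2(17) = 0.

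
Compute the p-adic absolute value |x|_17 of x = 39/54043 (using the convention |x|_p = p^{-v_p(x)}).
|39/54043|_17 = 4913

Step 1 — compute v_17(x) by factoring powers of 17 out of the numerator and denominator: v_17(39/54043) = -3. Step 2 — apply |x|_p = p^{-v_p(x)} = 17^{3} = 4913.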